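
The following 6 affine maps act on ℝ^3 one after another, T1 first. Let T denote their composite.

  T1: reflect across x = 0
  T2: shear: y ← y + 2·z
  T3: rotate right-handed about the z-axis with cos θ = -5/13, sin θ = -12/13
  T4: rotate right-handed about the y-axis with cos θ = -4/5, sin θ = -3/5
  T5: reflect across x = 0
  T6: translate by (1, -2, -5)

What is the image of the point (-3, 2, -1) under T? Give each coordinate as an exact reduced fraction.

T(p) = (-34/65, -62/13, -318/65)

T1 reflect across x = 0: (-3, 2, -1) → (3, 2, -1)
T2 shear: y ← y + 2·z: (3, 2, -1) → (3, 0, -1)
T3 rotate right-handed about the z-axis with cos θ = -5/13, sin θ = -12/13: (3, 0, -1) → (-15/13, -36/13, -1)
T4 rotate right-handed about the y-axis with cos θ = -4/5, sin θ = -3/5: (-15/13, -36/13, -1) → (99/65, -36/13, 7/65)
T5 reflect across x = 0: (99/65, -36/13, 7/65) → (-99/65, -36/13, 7/65)
T6 translate by (1, -2, -5): (-99/65, -36/13, 7/65) → (-34/65, -62/13, -318/65)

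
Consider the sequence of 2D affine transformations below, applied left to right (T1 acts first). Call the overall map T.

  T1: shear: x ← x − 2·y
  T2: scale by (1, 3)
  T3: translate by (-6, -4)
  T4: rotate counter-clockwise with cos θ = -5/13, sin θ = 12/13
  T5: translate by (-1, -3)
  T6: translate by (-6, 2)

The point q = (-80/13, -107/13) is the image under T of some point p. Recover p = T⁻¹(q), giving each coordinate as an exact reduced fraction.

p = (3, 2)

T1 = [1 -2 0; 0 1 0; 0 0 1]
T2·T1 = [1 -2 0; 0 3 0; 0 0 1]
T3·…·T1 = [1 -2 -6; 0 3 -4; 0 0 1]
T4·…·T1 = [-5/13 -2 6; 12/13 -3 -4; 0 0 1]
T5·…·T1 = [-5/13 -2 5; 12/13 -3 -7; 0 0 1]
T6·…·T1 = [-5/13 -2 -1; 12/13 -3 -5; 0 0 1]
det M = 3; M⁻¹ = [-1 2/3 7/3; -4/13 -5/39 -37/39; 0 0 1]
M⁻¹ · (-80/13, -107/13)ᵀ = (3, 2)ᵀ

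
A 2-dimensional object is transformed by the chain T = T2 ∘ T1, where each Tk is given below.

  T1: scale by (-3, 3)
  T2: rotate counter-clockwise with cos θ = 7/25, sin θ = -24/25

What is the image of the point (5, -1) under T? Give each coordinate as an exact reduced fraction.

T(p) = (-177/25, 339/25)

T1 scale by (-3, 3): (5, -1) → (-15, -3)
T2 rotate counter-clockwise with cos θ = 7/25, sin θ = -24/25: (-15, -3) → (-177/25, 339/25)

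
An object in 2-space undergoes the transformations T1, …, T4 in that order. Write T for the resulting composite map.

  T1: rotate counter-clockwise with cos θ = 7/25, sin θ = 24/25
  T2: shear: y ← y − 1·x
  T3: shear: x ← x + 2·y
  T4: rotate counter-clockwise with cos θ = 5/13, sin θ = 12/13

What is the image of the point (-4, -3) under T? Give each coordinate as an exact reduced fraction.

T1 rotate counter-clockwise with cos θ = 7/25, sin θ = 24/25: (-4, -3) → (44/25, -117/25)
T2 shear: y ← y − 1·x: (44/25, -117/25) → (44/25, -161/25)
T3 shear: x ← x + 2·y: (44/25, -161/25) → (-278/25, -161/25)
T4 rotate counter-clockwise with cos θ = 5/13, sin θ = 12/13: (-278/25, -161/25) → (542/325, -4141/325)

T(p) = (542/325, -4141/325)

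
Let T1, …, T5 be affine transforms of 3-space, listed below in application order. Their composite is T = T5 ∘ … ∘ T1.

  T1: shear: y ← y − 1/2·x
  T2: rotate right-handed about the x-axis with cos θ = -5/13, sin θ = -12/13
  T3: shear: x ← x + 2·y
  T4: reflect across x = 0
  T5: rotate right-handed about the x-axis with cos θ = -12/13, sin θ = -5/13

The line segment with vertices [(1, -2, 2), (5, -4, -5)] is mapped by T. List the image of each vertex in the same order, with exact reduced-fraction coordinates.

T1 shear: y ← y − 1/2·x: (1, -2, 2) → (1, -5/2, 2); (5, -4, -5) → (5, -13/2, -5)
T2 rotate right-handed about the x-axis with cos θ = -5/13, sin θ = -12/13: (1, -5/2, 2) → (1, 73/26, 20/13); (5, -13/2, -5) → (5, -55/26, 103/13)
T3 shear: x ← x + 2·y: (1, 73/26, 20/13) → (86/13, 73/26, 20/13); (5, -55/26, 103/13) → (10/13, -55/26, 103/13)
T4 reflect across x = 0: (86/13, 73/26, 20/13) → (-86/13, 73/26, 20/13); (10/13, -55/26, 103/13) → (-10/13, -55/26, 103/13)
T5 rotate right-handed about the x-axis with cos θ = -12/13, sin θ = -5/13: (-86/13, 73/26, 20/13) → (-86/13, -2, -5/2); (-10/13, -55/26, 103/13) → (-10/13, 5, -13/2)

image vertices: (-86/13, -2, -5/2), (-10/13, 5, -13/2)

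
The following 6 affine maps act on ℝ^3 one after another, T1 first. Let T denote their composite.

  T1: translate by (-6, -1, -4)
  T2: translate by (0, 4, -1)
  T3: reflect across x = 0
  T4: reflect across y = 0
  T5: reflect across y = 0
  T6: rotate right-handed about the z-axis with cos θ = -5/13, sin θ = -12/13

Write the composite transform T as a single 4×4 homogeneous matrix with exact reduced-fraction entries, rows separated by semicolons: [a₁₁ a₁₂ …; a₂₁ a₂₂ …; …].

T = [5/13 12/13 0 6/13; 12/13 -5/13 0 -87/13; 0 0 1 -5; 0 0 0 1]

T1 = [1 0 0 -6; 0 1 0 -1; 0 0 1 -4; 0 0 0 1]
T2·T1 = [1 0 0 -6; 0 1 0 3; 0 0 1 -5; 0 0 0 1]
T3·…·T1 = [-1 0 0 6; 0 1 0 3; 0 0 1 -5; 0 0 0 1]
T4·…·T1 = [-1 0 0 6; 0 -1 0 -3; 0 0 1 -5; 0 0 0 1]
T5·…·T1 = [-1 0 0 6; 0 1 0 3; 0 0 1 -5; 0 0 0 1]
T6·…·T1 = [5/13 12/13 0 6/13; 12/13 -5/13 0 -87/13; 0 0 1 -5; 0 0 0 1]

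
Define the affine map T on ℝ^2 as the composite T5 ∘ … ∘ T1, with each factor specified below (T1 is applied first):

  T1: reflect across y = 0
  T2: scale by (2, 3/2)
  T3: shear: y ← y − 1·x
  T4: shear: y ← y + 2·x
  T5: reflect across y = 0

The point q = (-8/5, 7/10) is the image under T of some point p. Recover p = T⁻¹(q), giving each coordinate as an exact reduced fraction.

p = (-4/5, -3/5)

T1 = [1 0 0; 0 -1 0; 0 0 1]
T2·T1 = [2 0 0; 0 -3/2 0; 0 0 1]
T3·…·T1 = [2 0 0; -2 -3/2 0; 0 0 1]
T4·…·T1 = [2 0 0; 2 -3/2 0; 0 0 1]
T5·…·T1 = [2 0 0; -2 3/2 0; 0 0 1]
det M = 3; M⁻¹ = [1/2 0 0; 2/3 2/3 0; 0 0 1]
M⁻¹ · (-8/5, 7/10)ᵀ = (-4/5, -3/5)ᵀ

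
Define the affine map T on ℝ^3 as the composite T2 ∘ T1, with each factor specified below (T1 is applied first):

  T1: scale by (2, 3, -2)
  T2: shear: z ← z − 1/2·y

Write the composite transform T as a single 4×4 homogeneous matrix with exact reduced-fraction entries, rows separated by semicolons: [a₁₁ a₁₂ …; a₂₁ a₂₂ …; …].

T = [2 0 0 0; 0 3 0 0; 0 -3/2 -2 0; 0 0 0 1]

T1 = [2 0 0 0; 0 3 0 0; 0 0 -2 0; 0 0 0 1]
T2·T1 = [2 0 0 0; 0 3 0 0; 0 -3/2 -2 0; 0 0 0 1]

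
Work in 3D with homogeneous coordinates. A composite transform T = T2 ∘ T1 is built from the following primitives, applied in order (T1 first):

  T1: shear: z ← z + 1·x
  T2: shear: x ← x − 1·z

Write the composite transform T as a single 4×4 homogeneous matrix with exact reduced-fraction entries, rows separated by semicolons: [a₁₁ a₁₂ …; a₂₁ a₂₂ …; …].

T = [0 0 -1 0; 0 1 0 0; 1 0 1 0; 0 0 0 1]

T1 = [1 0 0 0; 0 1 0 0; 1 0 1 0; 0 0 0 1]
T2·T1 = [0 0 -1 0; 0 1 0 0; 1 0 1 0; 0 0 0 1]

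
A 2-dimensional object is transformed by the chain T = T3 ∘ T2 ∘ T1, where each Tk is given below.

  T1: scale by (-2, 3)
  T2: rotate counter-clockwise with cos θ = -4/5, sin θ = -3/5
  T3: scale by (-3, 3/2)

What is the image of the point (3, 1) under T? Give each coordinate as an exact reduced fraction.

T(p) = (-99/5, 9/5)

T1 scale by (-2, 3): (3, 1) → (-6, 3)
T2 rotate counter-clockwise with cos θ = -4/5, sin θ = -3/5: (-6, 3) → (33/5, 6/5)
T3 scale by (-3, 3/2): (33/5, 6/5) → (-99/5, 9/5)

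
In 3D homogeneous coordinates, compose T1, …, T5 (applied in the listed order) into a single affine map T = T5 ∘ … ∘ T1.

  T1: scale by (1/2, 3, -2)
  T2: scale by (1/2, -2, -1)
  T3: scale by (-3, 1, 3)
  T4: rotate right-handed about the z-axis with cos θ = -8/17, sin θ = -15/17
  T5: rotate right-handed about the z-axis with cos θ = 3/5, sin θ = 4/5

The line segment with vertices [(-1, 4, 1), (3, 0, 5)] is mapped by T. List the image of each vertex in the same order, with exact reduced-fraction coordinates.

image vertices: (-1821/85, -3687/340, 6), (-81/85, 693/340, 30)

T1 scale by (1/2, 3, -2): (-1, 4, 1) → (-1/2, 12, -2); (3, 0, 5) → (3/2, 0, -10)
T2 scale by (1/2, -2, -1): (-1/2, 12, -2) → (-1/4, -24, 2); (3/2, 0, -10) → (3/4, 0, 10)
T3 scale by (-3, 1, 3): (-1/4, -24, 2) → (3/4, -24, 6); (3/4, 0, 10) → (-9/4, 0, 30)
T4 rotate right-handed about the z-axis with cos θ = -8/17, sin θ = -15/17: (3/4, -24, 6) → (-366/17, 723/68, 6); (-9/4, 0, 30) → (18/17, 135/68, 30)
T5 rotate right-handed about the z-axis with cos θ = 3/5, sin θ = 4/5: (-366/17, 723/68, 6) → (-1821/85, -3687/340, 6); (18/17, 135/68, 30) → (-81/85, 693/340, 30)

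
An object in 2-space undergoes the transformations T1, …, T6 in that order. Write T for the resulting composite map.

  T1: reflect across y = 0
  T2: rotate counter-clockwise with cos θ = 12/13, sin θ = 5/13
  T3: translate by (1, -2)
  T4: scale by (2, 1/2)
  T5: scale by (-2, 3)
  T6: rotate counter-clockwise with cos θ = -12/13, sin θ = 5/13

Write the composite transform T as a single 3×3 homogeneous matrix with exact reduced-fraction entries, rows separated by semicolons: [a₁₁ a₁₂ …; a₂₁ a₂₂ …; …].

T1 = [1 0 0; 0 -1 0; 0 0 1]
T2·T1 = [12/13 5/13 0; 5/13 -12/13 0; 0 0 1]
T3·…·T1 = [12/13 5/13 1; 5/13 -12/13 -2; 0 0 1]
T4·…·T1 = [24/13 10/13 2; 5/26 -6/13 -1; 0 0 1]
T5·…·T1 = [-48/13 -20/13 -4; 15/26 -18/13 -3; 0 0 1]
T6·…·T1 = [1077/338 330/169 63/13; -330/169 116/169 16/13; 0 0 1]

T = [1077/338 330/169 63/13; -330/169 116/169 16/13; 0 0 1]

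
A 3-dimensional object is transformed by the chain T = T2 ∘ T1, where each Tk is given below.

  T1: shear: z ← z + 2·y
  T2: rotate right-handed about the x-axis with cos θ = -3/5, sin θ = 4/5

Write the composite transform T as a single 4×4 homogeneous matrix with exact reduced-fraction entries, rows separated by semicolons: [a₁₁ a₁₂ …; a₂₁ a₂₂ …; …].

T1 = [1 0 0 0; 0 1 0 0; 0 2 1 0; 0 0 0 1]
T2·T1 = [1 0 0 0; 0 -11/5 -4/5 0; 0 -2/5 -3/5 0; 0 0 0 1]

T = [1 0 0 0; 0 -11/5 -4/5 0; 0 -2/5 -3/5 0; 0 0 0 1]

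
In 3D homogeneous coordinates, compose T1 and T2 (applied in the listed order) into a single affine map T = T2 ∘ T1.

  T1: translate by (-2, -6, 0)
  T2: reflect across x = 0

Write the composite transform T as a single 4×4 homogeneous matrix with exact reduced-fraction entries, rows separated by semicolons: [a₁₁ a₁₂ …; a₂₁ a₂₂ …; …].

T1 = [1 0 0 -2; 0 1 0 -6; 0 0 1 0; 0 0 0 1]
T2·T1 = [-1 0 0 2; 0 1 0 -6; 0 0 1 0; 0 0 0 1]

T = [-1 0 0 2; 0 1 0 -6; 0 0 1 0; 0 0 0 1]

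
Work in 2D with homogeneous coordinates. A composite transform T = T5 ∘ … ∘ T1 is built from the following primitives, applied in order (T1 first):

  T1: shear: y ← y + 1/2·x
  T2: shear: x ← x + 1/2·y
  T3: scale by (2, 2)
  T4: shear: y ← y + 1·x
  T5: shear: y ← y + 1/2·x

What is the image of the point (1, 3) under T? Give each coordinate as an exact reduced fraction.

T1 shear: y ← y + 1/2·x: (1, 3) → (1, 7/2)
T2 shear: x ← x + 1/2·y: (1, 7/2) → (11/4, 7/2)
T3 scale by (2, 2): (11/4, 7/2) → (11/2, 7)
T4 shear: y ← y + 1·x: (11/2, 7) → (11/2, 25/2)
T5 shear: y ← y + 1/2·x: (11/2, 25/2) → (11/2, 61/4)

T(p) = (11/2, 61/4)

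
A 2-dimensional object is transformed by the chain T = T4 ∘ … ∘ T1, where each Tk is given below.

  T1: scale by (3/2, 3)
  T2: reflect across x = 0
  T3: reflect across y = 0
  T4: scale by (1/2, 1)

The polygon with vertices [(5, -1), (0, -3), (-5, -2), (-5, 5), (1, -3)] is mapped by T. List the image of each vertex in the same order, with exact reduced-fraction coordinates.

T1 scale by (3/2, 3): (5, -1) → (15/2, -3); (0, -3) → (0, -9); (-5, -2) → (-15/2, -6); (-5, 5) → (-15/2, 15); (1, -3) → (3/2, -9)
T2 reflect across x = 0: (15/2, -3) → (-15/2, -3); (0, -9) → (0, -9); (-15/2, -6) → (15/2, -6); (-15/2, 15) → (15/2, 15); (3/2, -9) → (-3/2, -9)
T3 reflect across y = 0: (-15/2, -3) → (-15/2, 3); (0, -9) → (0, 9); (15/2, -6) → (15/2, 6); (15/2, 15) → (15/2, -15); (-3/2, -9) → (-3/2, 9)
T4 scale by (1/2, 1): (-15/2, 3) → (-15/4, 3); (0, 9) → (0, 9); (15/2, 6) → (15/4, 6); (15/2, -15) → (15/4, -15); (-3/2, 9) → (-3/4, 9)

image vertices: (-15/4, 3), (0, 9), (15/4, 6), (15/4, -15), (-3/4, 9)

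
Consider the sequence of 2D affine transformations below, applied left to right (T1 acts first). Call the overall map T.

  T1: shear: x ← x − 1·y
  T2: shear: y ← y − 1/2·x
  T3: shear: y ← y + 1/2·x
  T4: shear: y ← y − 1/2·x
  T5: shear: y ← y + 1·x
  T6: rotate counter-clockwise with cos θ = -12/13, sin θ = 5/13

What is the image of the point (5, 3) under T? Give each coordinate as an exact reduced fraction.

T1 shear: x ← x − 1·y: (5, 3) → (2, 3)
T2 shear: y ← y − 1/2·x: (2, 3) → (2, 2)
T3 shear: y ← y + 1/2·x: (2, 2) → (2, 3)
T4 shear: y ← y − 1/2·x: (2, 3) → (2, 2)
T5 shear: y ← y + 1·x: (2, 2) → (2, 4)
T6 rotate counter-clockwise with cos θ = -12/13, sin θ = 5/13: (2, 4) → (-44/13, -38/13)

T(p) = (-44/13, -38/13)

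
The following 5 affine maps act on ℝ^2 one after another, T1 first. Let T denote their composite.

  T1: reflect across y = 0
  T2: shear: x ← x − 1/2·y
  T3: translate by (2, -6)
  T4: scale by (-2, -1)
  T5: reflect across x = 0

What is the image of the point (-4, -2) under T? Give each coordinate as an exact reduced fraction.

T(p) = (-6, 4)

T1 reflect across y = 0: (-4, -2) → (-4, 2)
T2 shear: x ← x − 1/2·y: (-4, 2) → (-5, 2)
T3 translate by (2, -6): (-5, 2) → (-3, -4)
T4 scale by (-2, -1): (-3, -4) → (6, 4)
T5 reflect across x = 0: (6, 4) → (-6, 4)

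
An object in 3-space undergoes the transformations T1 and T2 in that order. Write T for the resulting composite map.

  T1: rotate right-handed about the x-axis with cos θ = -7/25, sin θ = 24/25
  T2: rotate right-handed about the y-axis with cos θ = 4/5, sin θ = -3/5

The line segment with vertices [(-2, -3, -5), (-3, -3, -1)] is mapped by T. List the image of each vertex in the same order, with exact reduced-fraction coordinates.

T1 rotate right-handed about the x-axis with cos θ = -7/25, sin θ = 24/25: (-2, -3, -5) → (-2, 141/25, -37/25); (-3, -3, -1) → (-3, 9/5, -13/5)
T2 rotate right-handed about the y-axis with cos θ = 4/5, sin θ = -3/5: (-2, 141/25, -37/25) → (-89/125, 141/25, -298/125); (-3, 9/5, -13/5) → (-21/25, 9/5, -97/25)

image vertices: (-89/125, 141/25, -298/125), (-21/25, 9/5, -97/25)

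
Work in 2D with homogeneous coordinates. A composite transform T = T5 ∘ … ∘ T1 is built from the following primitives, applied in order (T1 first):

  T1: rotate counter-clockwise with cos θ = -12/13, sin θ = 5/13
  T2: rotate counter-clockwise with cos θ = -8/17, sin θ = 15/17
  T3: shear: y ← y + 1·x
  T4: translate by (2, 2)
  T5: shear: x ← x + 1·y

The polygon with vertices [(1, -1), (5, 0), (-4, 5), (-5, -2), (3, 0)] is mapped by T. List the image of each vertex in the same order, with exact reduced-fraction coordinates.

T1 rotate counter-clockwise with cos θ = -12/13, sin θ = 5/13: (1, -1) → (-7/13, 17/13); (5, 0) → (-60/13, 25/13); (-4, 5) → (23/13, -80/13); (-5, -2) → (70/13, -1/13); (3, 0) → (-36/13, 15/13)
T2 rotate counter-clockwise with cos θ = -8/17, sin θ = 15/17: (-7/13, 17/13) → (-199/221, -241/221); (-60/13, 25/13) → (105/221, -1100/221); (23/13, -80/13) → (1016/221, 985/221); (70/13, -1/13) → (-545/221, 1058/221); (-36/13, 15/13) → (63/221, -660/221)
T3 shear: y ← y + 1·x: (-199/221, -241/221) → (-199/221, -440/221); (105/221, -1100/221) → (105/221, -995/221); (1016/221, 985/221) → (1016/221, 2001/221); (-545/221, 1058/221) → (-545/221, 513/221); (63/221, -660/221) → (63/221, -597/221)
T4 translate by (2, 2): (-199/221, -440/221) → (243/221, 2/221); (105/221, -995/221) → (547/221, -553/221); (1016/221, 2001/221) → (1458/221, 2443/221); (-545/221, 513/221) → (-103/221, 955/221); (63/221, -597/221) → (505/221, -155/221)
T5 shear: x ← x + 1·y: (243/221, 2/221) → (245/221, 2/221); (547/221, -553/221) → (-6/221, -553/221); (1458/221, 2443/221) → (3901/221, 2443/221); (-103/221, 955/221) → (852/221, 955/221); (505/221, -155/221) → (350/221, -155/221)

image vertices: (245/221, 2/221), (-6/221, -553/221), (3901/221, 2443/221), (852/221, 955/221), (350/221, -155/221)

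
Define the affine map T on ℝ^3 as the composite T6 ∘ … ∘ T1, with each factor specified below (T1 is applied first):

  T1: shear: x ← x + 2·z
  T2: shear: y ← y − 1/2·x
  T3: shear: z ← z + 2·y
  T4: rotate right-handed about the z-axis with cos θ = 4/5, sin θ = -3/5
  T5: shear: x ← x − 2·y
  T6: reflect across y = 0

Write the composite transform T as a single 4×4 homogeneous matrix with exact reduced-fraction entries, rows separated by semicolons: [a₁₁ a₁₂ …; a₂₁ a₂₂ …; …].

T1 = [1 0 2 0; 0 1 0 0; 0 0 1 0; 0 0 0 1]
T2·T1 = [1 0 2 0; -1/2 1 -1 0; 0 0 1 0; 0 0 0 1]
T3·…·T1 = [1 0 2 0; -1/2 1 -1 0; -1 2 -1 0; 0 0 0 1]
T4·…·T1 = [1/2 3/5 1 0; -1 4/5 -2 0; -1 2 -1 0; 0 0 0 1]
T5·…·T1 = [5/2 -1 5 0; -1 4/5 -2 0; -1 2 -1 0; 0 0 0 1]
T6·…·T1 = [5/2 -1 5 0; 1 -4/5 2 0; -1 2 -1 0; 0 0 0 1]

T = [5/2 -1 5 0; 1 -4/5 2 0; -1 2 -1 0; 0 0 0 1]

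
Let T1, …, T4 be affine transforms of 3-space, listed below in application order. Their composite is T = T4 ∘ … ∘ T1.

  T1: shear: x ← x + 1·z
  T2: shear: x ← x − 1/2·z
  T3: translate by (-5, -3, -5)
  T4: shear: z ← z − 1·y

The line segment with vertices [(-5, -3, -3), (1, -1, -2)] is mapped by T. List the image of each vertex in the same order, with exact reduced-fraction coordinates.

T1 shear: x ← x + 1·z: (-5, -3, -3) → (-8, -3, -3); (1, -1, -2) → (-1, -1, -2)
T2 shear: x ← x − 1/2·z: (-8, -3, -3) → (-13/2, -3, -3); (-1, -1, -2) → (0, -1, -2)
T3 translate by (-5, -3, -5): (-13/2, -3, -3) → (-23/2, -6, -8); (0, -1, -2) → (-5, -4, -7)
T4 shear: z ← z − 1·y: (-23/2, -6, -8) → (-23/2, -6, -2); (-5, -4, -7) → (-5, -4, -3)

image vertices: (-23/2, -6, -2), (-5, -4, -3)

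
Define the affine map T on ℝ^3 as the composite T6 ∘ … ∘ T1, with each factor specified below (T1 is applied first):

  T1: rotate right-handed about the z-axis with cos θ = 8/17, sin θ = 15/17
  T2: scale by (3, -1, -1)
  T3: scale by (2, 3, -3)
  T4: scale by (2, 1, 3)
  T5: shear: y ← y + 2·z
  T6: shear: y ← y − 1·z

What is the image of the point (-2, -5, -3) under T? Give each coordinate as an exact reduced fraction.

T(p) = (708/17, -249/17, -27)

T1 rotate right-handed about the z-axis with cos θ = 8/17, sin θ = 15/17: (-2, -5, -3) → (59/17, -70/17, -3)
T2 scale by (3, -1, -1): (59/17, -70/17, -3) → (177/17, 70/17, 3)
T3 scale by (2, 3, -3): (177/17, 70/17, 3) → (354/17, 210/17, -9)
T4 scale by (2, 1, 3): (354/17, 210/17, -9) → (708/17, 210/17, -27)
T5 shear: y ← y + 2·z: (708/17, 210/17, -27) → (708/17, -708/17, -27)
T6 shear: y ← y − 1·z: (708/17, -708/17, -27) → (708/17, -249/17, -27)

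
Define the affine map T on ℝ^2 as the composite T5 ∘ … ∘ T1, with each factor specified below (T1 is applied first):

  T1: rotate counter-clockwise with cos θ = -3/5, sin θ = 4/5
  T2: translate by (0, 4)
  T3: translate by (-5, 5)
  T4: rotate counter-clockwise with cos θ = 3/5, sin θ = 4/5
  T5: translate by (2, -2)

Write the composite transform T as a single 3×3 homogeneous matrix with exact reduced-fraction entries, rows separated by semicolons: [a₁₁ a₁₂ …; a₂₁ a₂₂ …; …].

T = [-1 0 -41/5; 0 -1 -3/5; 0 0 1]

T1 = [-3/5 -4/5 0; 4/5 -3/5 0; 0 0 1]
T2·T1 = [-3/5 -4/5 0; 4/5 -3/5 4; 0 0 1]
T3·…·T1 = [-3/5 -4/5 -5; 4/5 -3/5 9; 0 0 1]
T4·…·T1 = [-1 0 -51/5; 0 -1 7/5; 0 0 1]
T5·…·T1 = [-1 0 -41/5; 0 -1 -3/5; 0 0 1]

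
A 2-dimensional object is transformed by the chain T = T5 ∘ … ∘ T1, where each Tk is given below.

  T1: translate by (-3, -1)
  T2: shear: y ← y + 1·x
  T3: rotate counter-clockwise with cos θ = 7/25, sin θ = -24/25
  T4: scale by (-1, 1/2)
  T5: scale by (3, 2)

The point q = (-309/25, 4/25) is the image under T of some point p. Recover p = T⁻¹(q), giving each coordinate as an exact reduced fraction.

p = (4, 4)

T1 = [1 0 -3; 0 1 -1; 0 0 1]
T2·T1 = [1 0 -3; 1 1 -4; 0 0 1]
T3·…·T1 = [31/25 24/25 -117/25; -17/25 7/25 44/25; 0 0 1]
T4·…·T1 = [-31/25 -24/25 117/25; -17/50 7/50 22/25; 0 0 1]
T5·…·T1 = [-93/25 -72/25 351/25; -17/25 7/25 44/25; 0 0 1]
det M = -3; M⁻¹ = [-7/75 -24/25 3; -17/75 31/25 1; 0 0 1]
M⁻¹ · (-309/25, 4/25)ᵀ = (4, 4)ᵀ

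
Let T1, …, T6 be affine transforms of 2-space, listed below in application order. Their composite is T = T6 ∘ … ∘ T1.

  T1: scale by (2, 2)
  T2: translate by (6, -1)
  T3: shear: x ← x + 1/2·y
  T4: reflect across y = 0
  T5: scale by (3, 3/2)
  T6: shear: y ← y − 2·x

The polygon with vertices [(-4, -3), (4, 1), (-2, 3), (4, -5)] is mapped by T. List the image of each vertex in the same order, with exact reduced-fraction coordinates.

image vertices: (-33/2, 87/2), (87/2, -177/2), (27/2, -69/2), (51/2, -69/2)

T1 scale by (2, 2): (-4, -3) → (-8, -6); (4, 1) → (8, 2); (-2, 3) → (-4, 6); (4, -5) → (8, -10)
T2 translate by (6, -1): (-8, -6) → (-2, -7); (8, 2) → (14, 1); (-4, 6) → (2, 5); (8, -10) → (14, -11)
T3 shear: x ← x + 1/2·y: (-2, -7) → (-11/2, -7); (14, 1) → (29/2, 1); (2, 5) → (9/2, 5); (14, -11) → (17/2, -11)
T4 reflect across y = 0: (-11/2, -7) → (-11/2, 7); (29/2, 1) → (29/2, -1); (9/2, 5) → (9/2, -5); (17/2, -11) → (17/2, 11)
T5 scale by (3, 3/2): (-11/2, 7) → (-33/2, 21/2); (29/2, -1) → (87/2, -3/2); (9/2, -5) → (27/2, -15/2); (17/2, 11) → (51/2, 33/2)
T6 shear: y ← y − 2·x: (-33/2, 21/2) → (-33/2, 87/2); (87/2, -3/2) → (87/2, -177/2); (27/2, -15/2) → (27/2, -69/2); (51/2, 33/2) → (51/2, -69/2)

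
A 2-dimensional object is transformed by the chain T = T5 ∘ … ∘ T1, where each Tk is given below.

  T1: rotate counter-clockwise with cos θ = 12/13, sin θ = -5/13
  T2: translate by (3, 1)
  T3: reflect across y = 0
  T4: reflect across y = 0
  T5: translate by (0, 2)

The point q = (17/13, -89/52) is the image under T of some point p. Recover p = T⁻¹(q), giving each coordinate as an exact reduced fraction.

p = (1/4, -5)

T1 = [12/13 5/13 0; -5/13 12/13 0; 0 0 1]
T2·T1 = [12/13 5/13 3; -5/13 12/13 1; 0 0 1]
T3·…·T1 = [12/13 5/13 3; 5/13 -12/13 -1; 0 0 1]
T4·…·T1 = [12/13 5/13 3; -5/13 12/13 1; 0 0 1]
T5·…·T1 = [12/13 5/13 3; -5/13 12/13 3; 0 0 1]
det M = 1; M⁻¹ = [12/13 -5/13 -21/13; 5/13 12/13 -51/13; 0 0 1]
M⁻¹ · (17/13, -89/52)ᵀ = (1/4, -5)ᵀ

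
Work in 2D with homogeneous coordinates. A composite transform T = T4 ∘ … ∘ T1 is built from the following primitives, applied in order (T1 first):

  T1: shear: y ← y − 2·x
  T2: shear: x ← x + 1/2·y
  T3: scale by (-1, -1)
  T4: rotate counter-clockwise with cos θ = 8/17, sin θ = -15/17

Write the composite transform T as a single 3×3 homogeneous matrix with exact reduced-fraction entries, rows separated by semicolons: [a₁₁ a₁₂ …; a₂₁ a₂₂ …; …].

T1 = [1 0 0; -2 1 0; 0 0 1]
T2·T1 = [0 1/2 0; -2 1 0; 0 0 1]
T3·…·T1 = [0 -1/2 0; 2 -1 0; 0 0 1]
T4·…·T1 = [30/17 -19/17 0; 16/17 -1/34 0; 0 0 1]

T = [30/17 -19/17 0; 16/17 -1/34 0; 0 0 1]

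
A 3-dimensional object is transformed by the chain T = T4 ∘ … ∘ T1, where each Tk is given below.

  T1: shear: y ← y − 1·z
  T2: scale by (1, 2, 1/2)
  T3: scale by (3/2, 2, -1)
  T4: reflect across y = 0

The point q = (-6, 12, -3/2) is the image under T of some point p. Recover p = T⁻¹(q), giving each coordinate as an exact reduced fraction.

T1 = [1 0 0 0; 0 1 -1 0; 0 0 1 0; 0 0 0 1]
T2·T1 = [1 0 0 0; 0 2 -2 0; 0 0 1/2 0; 0 0 0 1]
T3·…·T1 = [3/2 0 0 0; 0 4 -4 0; 0 0 -1/2 0; 0 0 0 1]
T4·…·T1 = [3/2 0 0 0; 0 -4 4 0; 0 0 -1/2 0; 0 0 0 1]
det M = 3; M⁻¹ = [2/3 0 0 0; 0 -1/4 -2 0; 0 0 -2 0; 0 0 0 1]
M⁻¹ · (-6, 12, -3/2)ᵀ = (-4, 0, 3)ᵀ

p = (-4, 0, 3)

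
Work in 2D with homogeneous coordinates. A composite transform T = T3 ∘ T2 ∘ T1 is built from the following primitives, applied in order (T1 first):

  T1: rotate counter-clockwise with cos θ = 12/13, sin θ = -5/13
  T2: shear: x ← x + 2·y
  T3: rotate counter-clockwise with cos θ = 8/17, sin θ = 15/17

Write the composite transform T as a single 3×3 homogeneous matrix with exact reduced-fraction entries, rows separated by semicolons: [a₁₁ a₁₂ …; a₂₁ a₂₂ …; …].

T1 = [12/13 5/13 0; -5/13 12/13 0; 0 0 1]
T2·T1 = [2/13 29/13 0; -5/13 12/13 0; 0 0 1]
T3·…·T1 = [7/17 4/17 0; -10/221 531/221 0; 0 0 1]

T = [7/17 4/17 0; -10/221 531/221 0; 0 0 1]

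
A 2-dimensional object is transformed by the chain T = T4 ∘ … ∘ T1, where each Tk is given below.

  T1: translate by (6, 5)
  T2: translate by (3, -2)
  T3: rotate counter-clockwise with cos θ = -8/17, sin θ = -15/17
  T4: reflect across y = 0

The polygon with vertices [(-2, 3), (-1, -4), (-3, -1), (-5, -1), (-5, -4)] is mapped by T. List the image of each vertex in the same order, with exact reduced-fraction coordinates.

image vertices: (2, 9), (-79/17, 112/17), (-18/17, 106/17), (-2/17, 76/17), (-47/17, 52/17)

T1 translate by (6, 5): (-2, 3) → (4, 8); (-1, -4) → (5, 1); (-3, -1) → (3, 4); (-5, -1) → (1, 4); (-5, -4) → (1, 1)
T2 translate by (3, -2): (4, 8) → (7, 6); (5, 1) → (8, -1); (3, 4) → (6, 2); (1, 4) → (4, 2); (1, 1) → (4, -1)
T3 rotate counter-clockwise with cos θ = -8/17, sin θ = -15/17: (7, 6) → (2, -9); (8, -1) → (-79/17, -112/17); (6, 2) → (-18/17, -106/17); (4, 2) → (-2/17, -76/17); (4, -1) → (-47/17, -52/17)
T4 reflect across y = 0: (2, -9) → (2, 9); (-79/17, -112/17) → (-79/17, 112/17); (-18/17, -106/17) → (-18/17, 106/17); (-2/17, -76/17) → (-2/17, 76/17); (-47/17, -52/17) → (-47/17, 52/17)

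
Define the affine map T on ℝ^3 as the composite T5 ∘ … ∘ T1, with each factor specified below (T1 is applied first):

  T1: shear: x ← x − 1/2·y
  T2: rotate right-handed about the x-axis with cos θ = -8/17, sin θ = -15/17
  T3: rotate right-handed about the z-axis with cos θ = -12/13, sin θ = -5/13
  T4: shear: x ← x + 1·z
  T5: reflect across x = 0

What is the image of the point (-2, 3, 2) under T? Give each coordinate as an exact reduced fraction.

T(p) = (49/221, 451/442, -61/17)

T1 shear: x ← x − 1/2·y: (-2, 3, 2) → (-7/2, 3, 2)
T2 rotate right-handed about the x-axis with cos θ = -8/17, sin θ = -15/17: (-7/2, 3, 2) → (-7/2, 6/17, -61/17)
T3 rotate right-handed about the z-axis with cos θ = -12/13, sin θ = -5/13: (-7/2, 6/17, -61/17) → (744/221, 451/442, -61/17)
T4 shear: x ← x + 1·z: (744/221, 451/442, -61/17) → (-49/221, 451/442, -61/17)
T5 reflect across x = 0: (-49/221, 451/442, -61/17) → (49/221, 451/442, -61/17)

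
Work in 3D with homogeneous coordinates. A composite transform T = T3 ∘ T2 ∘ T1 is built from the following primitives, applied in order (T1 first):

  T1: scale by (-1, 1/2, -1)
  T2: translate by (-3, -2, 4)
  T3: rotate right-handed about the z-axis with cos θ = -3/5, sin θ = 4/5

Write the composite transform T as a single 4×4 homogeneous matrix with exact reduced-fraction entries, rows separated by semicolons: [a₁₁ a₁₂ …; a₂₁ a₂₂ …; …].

T = [3/5 -2/5 0 17/5; -4/5 -3/10 0 -6/5; 0 0 -1 4; 0 0 0 1]

T1 = [-1 0 0 0; 0 1/2 0 0; 0 0 -1 0; 0 0 0 1]
T2·T1 = [-1 0 0 -3; 0 1/2 0 -2; 0 0 -1 4; 0 0 0 1]
T3·…·T1 = [3/5 -2/5 0 17/5; -4/5 -3/10 0 -6/5; 0 0 -1 4; 0 0 0 1]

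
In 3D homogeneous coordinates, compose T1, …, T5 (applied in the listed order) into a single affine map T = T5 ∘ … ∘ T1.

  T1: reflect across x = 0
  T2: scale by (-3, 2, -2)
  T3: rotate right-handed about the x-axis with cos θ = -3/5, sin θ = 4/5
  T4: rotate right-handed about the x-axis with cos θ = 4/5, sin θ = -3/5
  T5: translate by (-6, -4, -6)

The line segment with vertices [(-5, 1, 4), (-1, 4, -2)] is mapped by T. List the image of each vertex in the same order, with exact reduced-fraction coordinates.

image vertices: (-21, 4, -4), (-9, -8, 2)

T1 reflect across x = 0: (-5, 1, 4) → (5, 1, 4); (-1, 4, -2) → (1, 4, -2)
T2 scale by (-3, 2, -2): (5, 1, 4) → (-15, 2, -8); (1, 4, -2) → (-3, 8, 4)
T3 rotate right-handed about the x-axis with cos θ = -3/5, sin θ = 4/5: (-15, 2, -8) → (-15, 26/5, 32/5); (-3, 8, 4) → (-3, -8, 4)
T4 rotate right-handed about the x-axis with cos θ = 4/5, sin θ = -3/5: (-15, 26/5, 32/5) → (-15, 8, 2); (-3, -8, 4) → (-3, -4, 8)
T5 translate by (-6, -4, -6): (-15, 8, 2) → (-21, 4, -4); (-3, -4, 8) → (-9, -8, 2)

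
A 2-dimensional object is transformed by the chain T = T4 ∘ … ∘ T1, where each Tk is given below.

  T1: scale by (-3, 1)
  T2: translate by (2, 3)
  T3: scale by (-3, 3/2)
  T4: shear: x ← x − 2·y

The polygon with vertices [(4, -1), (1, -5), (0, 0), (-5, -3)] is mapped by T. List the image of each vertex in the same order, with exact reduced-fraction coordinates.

image vertices: (24, 3), (9, -3), (-15, 9/2), (-51, 0)

T1 scale by (-3, 1): (4, -1) → (-12, -1); (1, -5) → (-3, -5); (0, 0) → (0, 0); (-5, -3) → (15, -3)
T2 translate by (2, 3): (-12, -1) → (-10, 2); (-3, -5) → (-1, -2); (0, 0) → (2, 3); (15, -3) → (17, 0)
T3 scale by (-3, 3/2): (-10, 2) → (30, 3); (-1, -2) → (3, -3); (2, 3) → (-6, 9/2); (17, 0) → (-51, 0)
T4 shear: x ← x − 2·y: (30, 3) → (24, 3); (3, -3) → (9, -3); (-6, 9/2) → (-15, 9/2); (-51, 0) → (-51, 0)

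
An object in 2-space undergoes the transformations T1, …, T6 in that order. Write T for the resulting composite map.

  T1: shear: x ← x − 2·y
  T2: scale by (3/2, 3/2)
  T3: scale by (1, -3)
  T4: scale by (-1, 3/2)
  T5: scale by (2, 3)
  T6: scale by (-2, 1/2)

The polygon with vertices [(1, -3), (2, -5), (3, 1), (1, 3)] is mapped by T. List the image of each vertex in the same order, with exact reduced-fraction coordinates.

image vertices: (42, 243/8), (72, 405/8), (6, -81/8), (-30, -243/8)

T1 shear: x ← x − 2·y: (1, -3) → (7, -3); (2, -5) → (12, -5); (3, 1) → (1, 1); (1, 3) → (-5, 3)
T2 scale by (3/2, 3/2): (7, -3) → (21/2, -9/2); (12, -5) → (18, -15/2); (1, 1) → (3/2, 3/2); (-5, 3) → (-15/2, 9/2)
T3 scale by (1, -3): (21/2, -9/2) → (21/2, 27/2); (18, -15/2) → (18, 45/2); (3/2, 3/2) → (3/2, -9/2); (-15/2, 9/2) → (-15/2, -27/2)
T4 scale by (-1, 3/2): (21/2, 27/2) → (-21/2, 81/4); (18, 45/2) → (-18, 135/4); (3/2, -9/2) → (-3/2, -27/4); (-15/2, -27/2) → (15/2, -81/4)
T5 scale by (2, 3): (-21/2, 81/4) → (-21, 243/4); (-18, 135/4) → (-36, 405/4); (-3/2, -27/4) → (-3, -81/4); (15/2, -81/4) → (15, -243/4)
T6 scale by (-2, 1/2): (-21, 243/4) → (42, 243/8); (-36, 405/4) → (72, 405/8); (-3, -81/4) → (6, -81/8); (15, -243/4) → (-30, -243/8)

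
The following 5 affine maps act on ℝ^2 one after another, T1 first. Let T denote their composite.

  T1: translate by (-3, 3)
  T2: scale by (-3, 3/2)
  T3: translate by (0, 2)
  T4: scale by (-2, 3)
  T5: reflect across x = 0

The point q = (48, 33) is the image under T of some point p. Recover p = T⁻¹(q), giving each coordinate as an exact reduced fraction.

p = (-5, 3)

T1 = [1 0 -3; 0 1 3; 0 0 1]
T2·T1 = [-3 0 9; 0 3/2 9/2; 0 0 1]
T3·…·T1 = [-3 0 9; 0 3/2 13/2; 0 0 1]
T4·…·T1 = [6 0 -18; 0 9/2 39/2; 0 0 1]
T5·…·T1 = [-6 0 18; 0 9/2 39/2; 0 0 1]
det M = -27; M⁻¹ = [-1/6 0 3; 0 2/9 -13/3; 0 0 1]
M⁻¹ · (48, 33)ᵀ = (-5, 3)ᵀ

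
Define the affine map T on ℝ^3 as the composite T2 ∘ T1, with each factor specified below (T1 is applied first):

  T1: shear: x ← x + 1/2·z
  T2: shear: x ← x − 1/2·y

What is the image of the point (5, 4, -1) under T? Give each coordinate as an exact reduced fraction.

T1 shear: x ← x + 1/2·z: (5, 4, -1) → (9/2, 4, -1)
T2 shear: x ← x − 1/2·y: (9/2, 4, -1) → (5/2, 4, -1)

T(p) = (5/2, 4, -1)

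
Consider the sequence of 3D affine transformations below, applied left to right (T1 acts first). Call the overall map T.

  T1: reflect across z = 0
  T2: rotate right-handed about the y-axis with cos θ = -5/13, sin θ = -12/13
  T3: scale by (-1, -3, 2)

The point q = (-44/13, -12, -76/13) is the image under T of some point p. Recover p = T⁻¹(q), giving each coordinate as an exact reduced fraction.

T1 = [1 0 0 0; 0 1 0 0; 0 0 -1 0; 0 0 0 1]
T2·T1 = [-5/13 0 12/13 0; 0 1 0 0; 12/13 0 5/13 0; 0 0 0 1]
T3·…·T1 = [5/13 0 -12/13 0; 0 -3 0 0; 24/13 0 10/13 0; 0 0 0 1]
det M = -6; M⁻¹ = [5/13 0 6/13 0; 0 -1/3 0 0; -12/13 0 5/26 0; 0 0 0 1]
M⁻¹ · (-44/13, -12, -76/13)ᵀ = (-4, 4, 2)ᵀ

p = (-4, 4, 2)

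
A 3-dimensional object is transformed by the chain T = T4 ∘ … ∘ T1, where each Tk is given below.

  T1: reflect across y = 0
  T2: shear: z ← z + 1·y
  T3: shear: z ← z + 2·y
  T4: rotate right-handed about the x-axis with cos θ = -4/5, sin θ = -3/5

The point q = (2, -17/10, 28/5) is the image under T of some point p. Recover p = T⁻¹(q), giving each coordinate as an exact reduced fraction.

T1 = [1 0 0 0; 0 -1 0 0; 0 0 1 0; 0 0 0 1]
T2·T1 = [1 0 0 0; 0 -1 0 0; 0 -1 1 0; 0 0 0 1]
T3·…·T1 = [1 0 0 0; 0 -1 0 0; 0 -3 1 0; 0 0 0 1]
T4·…·T1 = [1 0 0 0; 0 -1 3/5 0; 0 3 -4/5 0; 0 0 0 1]
det M = -1; M⁻¹ = [1 0 0 0; 0 4/5 3/5 0; 0 3 1 0; 0 0 0 1]
M⁻¹ · (2, -17/10, 28/5)ᵀ = (2, 2, 1/2)ᵀ

p = (2, 2, 1/2)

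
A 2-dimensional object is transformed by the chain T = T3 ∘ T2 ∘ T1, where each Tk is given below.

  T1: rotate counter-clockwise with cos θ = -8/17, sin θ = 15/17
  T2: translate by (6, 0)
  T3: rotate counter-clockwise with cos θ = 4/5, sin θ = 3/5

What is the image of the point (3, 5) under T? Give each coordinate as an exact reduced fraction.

T(p) = (-3/85, 29/85)

T1 rotate counter-clockwise with cos θ = -8/17, sin θ = 15/17: (3, 5) → (-99/17, 5/17)
T2 translate by (6, 0): (-99/17, 5/17) → (3/17, 5/17)
T3 rotate counter-clockwise with cos θ = 4/5, sin θ = 3/5: (3/17, 5/17) → (-3/85, 29/85)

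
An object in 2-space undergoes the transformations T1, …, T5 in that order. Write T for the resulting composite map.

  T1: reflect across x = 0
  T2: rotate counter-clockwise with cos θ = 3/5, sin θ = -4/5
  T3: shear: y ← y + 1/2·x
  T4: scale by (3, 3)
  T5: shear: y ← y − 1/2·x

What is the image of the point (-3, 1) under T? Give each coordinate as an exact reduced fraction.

T(p) = (39/5, -27/5)

T1 reflect across x = 0: (-3, 1) → (3, 1)
T2 rotate counter-clockwise with cos θ = 3/5, sin θ = -4/5: (3, 1) → (13/5, -9/5)
T3 shear: y ← y + 1/2·x: (13/5, -9/5) → (13/5, -1/2)
T4 scale by (3, 3): (13/5, -1/2) → (39/5, -3/2)
T5 shear: y ← y − 1/2·x: (39/5, -3/2) → (39/5, -27/5)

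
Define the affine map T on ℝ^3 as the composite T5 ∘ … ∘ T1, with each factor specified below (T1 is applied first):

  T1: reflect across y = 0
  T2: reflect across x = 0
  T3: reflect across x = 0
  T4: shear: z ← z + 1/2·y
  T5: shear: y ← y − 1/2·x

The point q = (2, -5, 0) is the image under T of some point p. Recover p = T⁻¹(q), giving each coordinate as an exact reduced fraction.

T1 = [1 0 0 0; 0 -1 0 0; 0 0 1 0; 0 0 0 1]
T2·T1 = [-1 0 0 0; 0 -1 0 0; 0 0 1 0; 0 0 0 1]
T3·…·T1 = [1 0 0 0; 0 -1 0 0; 0 0 1 0; 0 0 0 1]
T4·…·T1 = [1 0 0 0; 0 -1 0 0; 0 -1/2 1 0; 0 0 0 1]
T5·…·T1 = [1 0 0 0; -1/2 -1 0 0; 0 -1/2 1 0; 0 0 0 1]
det M = -1; M⁻¹ = [1 0 0 0; -1/2 -1 0 0; -1/4 -1/2 1 0; 0 0 0 1]
M⁻¹ · (2, -5, 0)ᵀ = (2, 4, 2)ᵀ

p = (2, 4, 2)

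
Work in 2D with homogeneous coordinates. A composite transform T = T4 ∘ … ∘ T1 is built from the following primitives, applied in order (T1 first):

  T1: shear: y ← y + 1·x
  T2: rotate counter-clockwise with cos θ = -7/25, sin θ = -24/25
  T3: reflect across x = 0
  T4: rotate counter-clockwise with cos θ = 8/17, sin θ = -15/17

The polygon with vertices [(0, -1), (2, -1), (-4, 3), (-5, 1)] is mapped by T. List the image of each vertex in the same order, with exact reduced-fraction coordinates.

image vertices: (297/425, -304/425), (-181/85, -58/85), (89/25, 52/25), (2708/425, 269/425)

T1 shear: y ← y + 1·x: (0, -1) → (0, -1); (2, -1) → (2, 1); (-4, 3) → (-4, -1); (-5, 1) → (-5, -4)
T2 rotate counter-clockwise with cos θ = -7/25, sin θ = -24/25: (0, -1) → (-24/25, 7/25); (2, 1) → (2/5, -11/5); (-4, -1) → (4/25, 103/25); (-5, -4) → (-61/25, 148/25)
T3 reflect across x = 0: (-24/25, 7/25) → (24/25, 7/25); (2/5, -11/5) → (-2/5, -11/5); (4/25, 103/25) → (-4/25, 103/25); (-61/25, 148/25) → (61/25, 148/25)
T4 rotate counter-clockwise with cos θ = 8/17, sin θ = -15/17: (24/25, 7/25) → (297/425, -304/425); (-2/5, -11/5) → (-181/85, -58/85); (-4/25, 103/25) → (89/25, 52/25); (61/25, 148/25) → (2708/425, 269/425)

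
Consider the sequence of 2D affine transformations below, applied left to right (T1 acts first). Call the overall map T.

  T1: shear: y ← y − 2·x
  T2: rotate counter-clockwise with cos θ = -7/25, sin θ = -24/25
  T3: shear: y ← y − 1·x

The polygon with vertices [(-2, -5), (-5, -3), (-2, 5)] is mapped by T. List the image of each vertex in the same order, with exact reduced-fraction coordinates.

T1 shear: y ← y − 2·x: (-2, -5) → (-2, -1); (-5, -3) → (-5, 7); (-2, 5) → (-2, 9)
T2 rotate counter-clockwise with cos θ = -7/25, sin θ = -24/25: (-2, -1) → (-2/5, 11/5); (-5, 7) → (203/25, 71/25); (-2, 9) → (46/5, -3/5)
T3 shear: y ← y − 1·x: (-2/5, 11/5) → (-2/5, 13/5); (203/25, 71/25) → (203/25, -132/25); (46/5, -3/5) → (46/5, -49/5)

image vertices: (-2/5, 13/5), (203/25, -132/25), (46/5, -49/5)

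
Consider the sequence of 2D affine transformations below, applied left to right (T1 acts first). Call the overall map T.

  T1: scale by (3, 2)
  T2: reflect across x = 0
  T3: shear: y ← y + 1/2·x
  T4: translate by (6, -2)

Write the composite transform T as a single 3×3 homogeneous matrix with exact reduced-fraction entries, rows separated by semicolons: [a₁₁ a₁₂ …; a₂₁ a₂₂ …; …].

T1 = [3 0 0; 0 2 0; 0 0 1]
T2·T1 = [-3 0 0; 0 2 0; 0 0 1]
T3·…·T1 = [-3 0 0; -3/2 2 0; 0 0 1]
T4·…·T1 = [-3 0 6; -3/2 2 -2; 0 0 1]

T = [-3 0 6; -3/2 2 -2; 0 0 1]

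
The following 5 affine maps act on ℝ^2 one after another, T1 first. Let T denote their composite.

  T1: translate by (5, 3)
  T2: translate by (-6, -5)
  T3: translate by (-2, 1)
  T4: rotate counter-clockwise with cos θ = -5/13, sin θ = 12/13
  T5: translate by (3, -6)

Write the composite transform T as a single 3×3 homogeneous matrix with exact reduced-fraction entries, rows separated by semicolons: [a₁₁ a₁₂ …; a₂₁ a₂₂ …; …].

T = [-5/13 -12/13 66/13; 12/13 -5/13 -109/13; 0 0 1]

T1 = [1 0 5; 0 1 3; 0 0 1]
T2·T1 = [1 0 -1; 0 1 -2; 0 0 1]
T3·…·T1 = [1 0 -3; 0 1 -1; 0 0 1]
T4·…·T1 = [-5/13 -12/13 27/13; 12/13 -5/13 -31/13; 0 0 1]
T5·…·T1 = [-5/13 -12/13 66/13; 12/13 -5/13 -109/13; 0 0 1]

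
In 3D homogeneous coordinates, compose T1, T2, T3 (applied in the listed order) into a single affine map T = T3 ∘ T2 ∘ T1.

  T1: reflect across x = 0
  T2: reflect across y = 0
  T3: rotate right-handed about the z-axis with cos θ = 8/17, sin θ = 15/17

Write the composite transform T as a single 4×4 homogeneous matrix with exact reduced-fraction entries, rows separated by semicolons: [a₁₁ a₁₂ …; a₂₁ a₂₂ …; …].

T1 = [-1 0 0 0; 0 1 0 0; 0 0 1 0; 0 0 0 1]
T2·T1 = [-1 0 0 0; 0 -1 0 0; 0 0 1 0; 0 0 0 1]
T3·…·T1 = [-8/17 15/17 0 0; -15/17 -8/17 0 0; 0 0 1 0; 0 0 0 1]

T = [-8/17 15/17 0 0; -15/17 -8/17 0 0; 0 0 1 0; 0 0 0 1]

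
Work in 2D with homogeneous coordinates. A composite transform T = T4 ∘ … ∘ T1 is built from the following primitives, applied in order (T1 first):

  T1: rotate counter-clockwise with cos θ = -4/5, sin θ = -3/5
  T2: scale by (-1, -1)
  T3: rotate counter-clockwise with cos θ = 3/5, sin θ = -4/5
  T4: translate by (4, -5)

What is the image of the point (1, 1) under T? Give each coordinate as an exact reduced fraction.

T(p) = (131/25, -108/25)

T1 rotate counter-clockwise with cos θ = -4/5, sin θ = -3/5: (1, 1) → (-1/5, -7/5)
T2 scale by (-1, -1): (-1/5, -7/5) → (1/5, 7/5)
T3 rotate counter-clockwise with cos θ = 3/5, sin θ = -4/5: (1/5, 7/5) → (31/25, 17/25)
T4 translate by (4, -5): (31/25, 17/25) → (131/25, -108/25)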